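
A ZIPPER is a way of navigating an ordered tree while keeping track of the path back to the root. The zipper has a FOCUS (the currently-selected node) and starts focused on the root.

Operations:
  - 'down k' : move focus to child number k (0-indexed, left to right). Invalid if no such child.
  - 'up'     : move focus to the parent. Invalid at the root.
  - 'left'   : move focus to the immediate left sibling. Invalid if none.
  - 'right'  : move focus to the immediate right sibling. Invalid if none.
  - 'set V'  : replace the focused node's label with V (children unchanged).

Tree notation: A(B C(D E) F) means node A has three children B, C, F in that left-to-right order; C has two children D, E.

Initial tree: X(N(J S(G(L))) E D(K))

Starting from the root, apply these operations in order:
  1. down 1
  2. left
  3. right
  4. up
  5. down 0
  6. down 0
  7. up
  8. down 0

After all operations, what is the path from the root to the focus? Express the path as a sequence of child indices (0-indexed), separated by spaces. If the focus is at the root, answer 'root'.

Step 1 (down 1): focus=E path=1 depth=1 children=[] left=['N'] right=['D'] parent=X
Step 2 (left): focus=N path=0 depth=1 children=['J', 'S'] left=[] right=['E', 'D'] parent=X
Step 3 (right): focus=E path=1 depth=1 children=[] left=['N'] right=['D'] parent=X
Step 4 (up): focus=X path=root depth=0 children=['N', 'E', 'D'] (at root)
Step 5 (down 0): focus=N path=0 depth=1 children=['J', 'S'] left=[] right=['E', 'D'] parent=X
Step 6 (down 0): focus=J path=0/0 depth=2 children=[] left=[] right=['S'] parent=N
Step 7 (up): focus=N path=0 depth=1 children=['J', 'S'] left=[] right=['E', 'D'] parent=X
Step 8 (down 0): focus=J path=0/0 depth=2 children=[] left=[] right=['S'] parent=N

Answer: 0 0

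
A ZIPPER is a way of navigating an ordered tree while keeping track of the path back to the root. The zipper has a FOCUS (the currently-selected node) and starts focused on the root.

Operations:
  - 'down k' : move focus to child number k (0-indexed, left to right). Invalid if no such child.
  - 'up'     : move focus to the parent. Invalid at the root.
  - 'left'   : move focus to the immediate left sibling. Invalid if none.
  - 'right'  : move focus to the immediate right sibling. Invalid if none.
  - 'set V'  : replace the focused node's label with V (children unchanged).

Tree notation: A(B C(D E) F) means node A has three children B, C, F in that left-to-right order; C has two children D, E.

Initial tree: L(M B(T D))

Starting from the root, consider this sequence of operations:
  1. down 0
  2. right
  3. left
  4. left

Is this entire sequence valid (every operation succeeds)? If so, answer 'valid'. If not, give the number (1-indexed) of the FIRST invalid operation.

Step 1 (down 0): focus=M path=0 depth=1 children=[] left=[] right=['B'] parent=L
Step 2 (right): focus=B path=1 depth=1 children=['T', 'D'] left=['M'] right=[] parent=L
Step 3 (left): focus=M path=0 depth=1 children=[] left=[] right=['B'] parent=L
Step 4 (left): INVALID

Answer: 4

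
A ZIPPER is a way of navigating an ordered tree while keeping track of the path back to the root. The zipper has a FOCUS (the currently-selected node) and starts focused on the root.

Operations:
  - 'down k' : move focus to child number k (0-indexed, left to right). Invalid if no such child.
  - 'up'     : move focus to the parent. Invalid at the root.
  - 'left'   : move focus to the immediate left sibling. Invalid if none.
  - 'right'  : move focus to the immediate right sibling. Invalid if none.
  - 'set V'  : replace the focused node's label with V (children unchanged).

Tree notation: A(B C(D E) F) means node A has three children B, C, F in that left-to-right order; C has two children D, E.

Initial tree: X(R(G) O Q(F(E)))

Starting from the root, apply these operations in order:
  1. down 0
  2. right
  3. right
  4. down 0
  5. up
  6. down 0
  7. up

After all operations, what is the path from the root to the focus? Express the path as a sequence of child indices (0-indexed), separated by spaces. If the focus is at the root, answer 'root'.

Step 1 (down 0): focus=R path=0 depth=1 children=['G'] left=[] right=['O', 'Q'] parent=X
Step 2 (right): focus=O path=1 depth=1 children=[] left=['R'] right=['Q'] parent=X
Step 3 (right): focus=Q path=2 depth=1 children=['F'] left=['R', 'O'] right=[] parent=X
Step 4 (down 0): focus=F path=2/0 depth=2 children=['E'] left=[] right=[] parent=Q
Step 5 (up): focus=Q path=2 depth=1 children=['F'] left=['R', 'O'] right=[] parent=X
Step 6 (down 0): focus=F path=2/0 depth=2 children=['E'] left=[] right=[] parent=Q
Step 7 (up): focus=Q path=2 depth=1 children=['F'] left=['R', 'O'] right=[] parent=X

Answer: 2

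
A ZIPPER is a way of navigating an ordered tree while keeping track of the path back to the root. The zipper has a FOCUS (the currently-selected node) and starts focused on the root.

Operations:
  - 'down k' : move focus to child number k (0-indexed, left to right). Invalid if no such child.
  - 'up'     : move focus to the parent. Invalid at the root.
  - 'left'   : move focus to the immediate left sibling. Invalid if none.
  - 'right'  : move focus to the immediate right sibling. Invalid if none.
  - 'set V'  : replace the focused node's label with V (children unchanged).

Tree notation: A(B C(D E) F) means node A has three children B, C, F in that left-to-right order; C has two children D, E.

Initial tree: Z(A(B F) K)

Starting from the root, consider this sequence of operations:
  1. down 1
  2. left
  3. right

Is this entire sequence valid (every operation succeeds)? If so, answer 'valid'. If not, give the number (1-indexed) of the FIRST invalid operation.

Step 1 (down 1): focus=K path=1 depth=1 children=[] left=['A'] right=[] parent=Z
Step 2 (left): focus=A path=0 depth=1 children=['B', 'F'] left=[] right=['K'] parent=Z
Step 3 (right): focus=K path=1 depth=1 children=[] left=['A'] right=[] parent=Z

Answer: valid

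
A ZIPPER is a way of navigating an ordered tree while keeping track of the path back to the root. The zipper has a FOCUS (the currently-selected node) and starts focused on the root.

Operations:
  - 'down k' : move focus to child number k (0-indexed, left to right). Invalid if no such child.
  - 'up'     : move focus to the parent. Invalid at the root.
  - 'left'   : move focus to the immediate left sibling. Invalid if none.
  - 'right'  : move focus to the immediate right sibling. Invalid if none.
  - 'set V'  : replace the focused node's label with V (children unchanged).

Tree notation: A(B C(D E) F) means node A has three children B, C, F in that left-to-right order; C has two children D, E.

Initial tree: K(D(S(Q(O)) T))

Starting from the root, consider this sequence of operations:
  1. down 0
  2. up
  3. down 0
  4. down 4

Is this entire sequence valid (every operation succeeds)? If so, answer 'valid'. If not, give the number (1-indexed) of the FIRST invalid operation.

Answer: 4

Derivation:
Step 1 (down 0): focus=D path=0 depth=1 children=['S', 'T'] left=[] right=[] parent=K
Step 2 (up): focus=K path=root depth=0 children=['D'] (at root)
Step 3 (down 0): focus=D path=0 depth=1 children=['S', 'T'] left=[] right=[] parent=K
Step 4 (down 4): INVALID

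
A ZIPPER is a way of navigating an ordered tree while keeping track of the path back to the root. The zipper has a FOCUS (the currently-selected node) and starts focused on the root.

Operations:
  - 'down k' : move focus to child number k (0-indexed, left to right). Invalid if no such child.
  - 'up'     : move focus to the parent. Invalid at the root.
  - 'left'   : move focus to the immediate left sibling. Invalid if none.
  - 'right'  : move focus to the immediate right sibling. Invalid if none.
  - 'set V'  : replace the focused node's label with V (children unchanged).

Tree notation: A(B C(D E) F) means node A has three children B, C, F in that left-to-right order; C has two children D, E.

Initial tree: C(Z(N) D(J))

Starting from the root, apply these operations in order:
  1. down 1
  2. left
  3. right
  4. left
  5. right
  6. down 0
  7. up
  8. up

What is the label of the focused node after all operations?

Answer: C

Derivation:
Step 1 (down 1): focus=D path=1 depth=1 children=['J'] left=['Z'] right=[] parent=C
Step 2 (left): focus=Z path=0 depth=1 children=['N'] left=[] right=['D'] parent=C
Step 3 (right): focus=D path=1 depth=1 children=['J'] left=['Z'] right=[] parent=C
Step 4 (left): focus=Z path=0 depth=1 children=['N'] left=[] right=['D'] parent=C
Step 5 (right): focus=D path=1 depth=1 children=['J'] left=['Z'] right=[] parent=C
Step 6 (down 0): focus=J path=1/0 depth=2 children=[] left=[] right=[] parent=D
Step 7 (up): focus=D path=1 depth=1 children=['J'] left=['Z'] right=[] parent=C
Step 8 (up): focus=C path=root depth=0 children=['Z', 'D'] (at root)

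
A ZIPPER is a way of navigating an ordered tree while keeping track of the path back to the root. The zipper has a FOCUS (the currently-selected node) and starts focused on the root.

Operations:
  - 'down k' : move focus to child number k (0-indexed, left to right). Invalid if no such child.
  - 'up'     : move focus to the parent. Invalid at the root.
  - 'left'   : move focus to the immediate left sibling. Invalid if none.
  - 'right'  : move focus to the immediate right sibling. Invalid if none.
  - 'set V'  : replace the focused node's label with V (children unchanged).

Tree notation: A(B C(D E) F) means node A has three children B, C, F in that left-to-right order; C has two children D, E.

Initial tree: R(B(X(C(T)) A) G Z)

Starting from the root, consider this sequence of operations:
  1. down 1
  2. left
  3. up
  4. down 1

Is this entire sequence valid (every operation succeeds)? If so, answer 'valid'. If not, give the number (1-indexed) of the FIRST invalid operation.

Answer: valid

Derivation:
Step 1 (down 1): focus=G path=1 depth=1 children=[] left=['B'] right=['Z'] parent=R
Step 2 (left): focus=B path=0 depth=1 children=['X', 'A'] left=[] right=['G', 'Z'] parent=R
Step 3 (up): focus=R path=root depth=0 children=['B', 'G', 'Z'] (at root)
Step 4 (down 1): focus=G path=1 depth=1 children=[] left=['B'] right=['Z'] parent=R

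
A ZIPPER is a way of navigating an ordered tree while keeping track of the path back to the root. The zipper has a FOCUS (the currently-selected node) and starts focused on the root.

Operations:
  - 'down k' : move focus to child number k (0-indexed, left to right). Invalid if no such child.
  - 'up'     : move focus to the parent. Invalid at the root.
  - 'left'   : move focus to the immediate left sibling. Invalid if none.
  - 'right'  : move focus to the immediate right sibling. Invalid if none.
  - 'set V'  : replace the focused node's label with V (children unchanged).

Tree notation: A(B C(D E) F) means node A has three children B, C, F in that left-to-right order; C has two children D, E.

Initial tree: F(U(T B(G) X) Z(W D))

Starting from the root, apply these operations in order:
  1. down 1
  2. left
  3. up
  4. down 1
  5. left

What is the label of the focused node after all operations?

Answer: U

Derivation:
Step 1 (down 1): focus=Z path=1 depth=1 children=['W', 'D'] left=['U'] right=[] parent=F
Step 2 (left): focus=U path=0 depth=1 children=['T', 'B', 'X'] left=[] right=['Z'] parent=F
Step 3 (up): focus=F path=root depth=0 children=['U', 'Z'] (at root)
Step 4 (down 1): focus=Z path=1 depth=1 children=['W', 'D'] left=['U'] right=[] parent=F
Step 5 (left): focus=U path=0 depth=1 children=['T', 'B', 'X'] left=[] right=['Z'] parent=F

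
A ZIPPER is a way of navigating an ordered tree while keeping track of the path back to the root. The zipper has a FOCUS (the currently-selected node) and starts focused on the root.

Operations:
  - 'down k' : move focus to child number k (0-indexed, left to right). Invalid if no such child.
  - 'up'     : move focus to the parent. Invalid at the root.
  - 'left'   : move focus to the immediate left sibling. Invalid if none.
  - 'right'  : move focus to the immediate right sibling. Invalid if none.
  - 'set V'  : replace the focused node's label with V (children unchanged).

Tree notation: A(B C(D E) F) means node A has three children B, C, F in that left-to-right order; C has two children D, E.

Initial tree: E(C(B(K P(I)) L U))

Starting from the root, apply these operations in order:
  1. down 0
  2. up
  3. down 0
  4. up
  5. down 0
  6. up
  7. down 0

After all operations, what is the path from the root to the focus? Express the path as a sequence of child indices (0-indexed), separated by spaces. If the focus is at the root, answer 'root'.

Step 1 (down 0): focus=C path=0 depth=1 children=['B', 'L', 'U'] left=[] right=[] parent=E
Step 2 (up): focus=E path=root depth=0 children=['C'] (at root)
Step 3 (down 0): focus=C path=0 depth=1 children=['B', 'L', 'U'] left=[] right=[] parent=E
Step 4 (up): focus=E path=root depth=0 children=['C'] (at root)
Step 5 (down 0): focus=C path=0 depth=1 children=['B', 'L', 'U'] left=[] right=[] parent=E
Step 6 (up): focus=E path=root depth=0 children=['C'] (at root)
Step 7 (down 0): focus=C path=0 depth=1 children=['B', 'L', 'U'] left=[] right=[] parent=E

Answer: 0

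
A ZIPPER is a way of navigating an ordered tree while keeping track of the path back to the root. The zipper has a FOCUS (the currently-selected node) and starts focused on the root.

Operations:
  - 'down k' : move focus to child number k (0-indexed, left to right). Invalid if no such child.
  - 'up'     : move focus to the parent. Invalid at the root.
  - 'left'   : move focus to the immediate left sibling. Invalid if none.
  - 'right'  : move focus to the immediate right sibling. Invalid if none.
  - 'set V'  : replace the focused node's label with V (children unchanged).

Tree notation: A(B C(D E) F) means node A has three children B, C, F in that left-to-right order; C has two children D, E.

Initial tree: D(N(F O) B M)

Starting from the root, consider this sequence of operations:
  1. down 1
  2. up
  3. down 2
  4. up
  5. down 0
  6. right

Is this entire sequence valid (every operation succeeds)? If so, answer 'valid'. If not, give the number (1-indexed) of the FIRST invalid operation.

Answer: valid

Derivation:
Step 1 (down 1): focus=B path=1 depth=1 children=[] left=['N'] right=['M'] parent=D
Step 2 (up): focus=D path=root depth=0 children=['N', 'B', 'M'] (at root)
Step 3 (down 2): focus=M path=2 depth=1 children=[] left=['N', 'B'] right=[] parent=D
Step 4 (up): focus=D path=root depth=0 children=['N', 'B', 'M'] (at root)
Step 5 (down 0): focus=N path=0 depth=1 children=['F', 'O'] left=[] right=['B', 'M'] parent=D
Step 6 (right): focus=B path=1 depth=1 children=[] left=['N'] right=['M'] parent=D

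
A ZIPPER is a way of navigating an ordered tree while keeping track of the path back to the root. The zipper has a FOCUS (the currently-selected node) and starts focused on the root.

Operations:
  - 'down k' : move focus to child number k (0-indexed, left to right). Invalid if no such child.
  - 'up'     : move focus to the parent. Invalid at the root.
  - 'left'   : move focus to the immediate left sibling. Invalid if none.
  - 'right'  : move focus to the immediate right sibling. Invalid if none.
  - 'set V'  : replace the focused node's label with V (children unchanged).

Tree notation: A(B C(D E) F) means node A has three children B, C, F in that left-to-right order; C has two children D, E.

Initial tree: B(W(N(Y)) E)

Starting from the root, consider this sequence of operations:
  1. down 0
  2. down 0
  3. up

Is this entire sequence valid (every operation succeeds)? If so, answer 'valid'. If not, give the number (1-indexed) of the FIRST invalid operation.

Step 1 (down 0): focus=W path=0 depth=1 children=['N'] left=[] right=['E'] parent=B
Step 2 (down 0): focus=N path=0/0 depth=2 children=['Y'] left=[] right=[] parent=W
Step 3 (up): focus=W path=0 depth=1 children=['N'] left=[] right=['E'] parent=B

Answer: valid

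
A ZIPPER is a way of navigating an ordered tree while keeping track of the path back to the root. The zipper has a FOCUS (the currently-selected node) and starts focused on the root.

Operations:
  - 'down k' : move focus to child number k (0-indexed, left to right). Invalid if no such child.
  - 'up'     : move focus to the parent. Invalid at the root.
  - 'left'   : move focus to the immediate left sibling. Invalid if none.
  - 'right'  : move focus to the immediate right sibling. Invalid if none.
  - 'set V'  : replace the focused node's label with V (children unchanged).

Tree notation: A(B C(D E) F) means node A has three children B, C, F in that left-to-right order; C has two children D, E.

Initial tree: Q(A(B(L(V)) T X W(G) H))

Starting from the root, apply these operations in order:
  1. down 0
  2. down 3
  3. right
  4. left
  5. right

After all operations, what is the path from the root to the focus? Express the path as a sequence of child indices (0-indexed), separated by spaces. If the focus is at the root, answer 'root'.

Answer: 0 4

Derivation:
Step 1 (down 0): focus=A path=0 depth=1 children=['B', 'T', 'X', 'W', 'H'] left=[] right=[] parent=Q
Step 2 (down 3): focus=W path=0/3 depth=2 children=['G'] left=['B', 'T', 'X'] right=['H'] parent=A
Step 3 (right): focus=H path=0/4 depth=2 children=[] left=['B', 'T', 'X', 'W'] right=[] parent=A
Step 4 (left): focus=W path=0/3 depth=2 children=['G'] left=['B', 'T', 'X'] right=['H'] parent=A
Step 5 (right): focus=H path=0/4 depth=2 children=[] left=['B', 'T', 'X', 'W'] right=[] parent=A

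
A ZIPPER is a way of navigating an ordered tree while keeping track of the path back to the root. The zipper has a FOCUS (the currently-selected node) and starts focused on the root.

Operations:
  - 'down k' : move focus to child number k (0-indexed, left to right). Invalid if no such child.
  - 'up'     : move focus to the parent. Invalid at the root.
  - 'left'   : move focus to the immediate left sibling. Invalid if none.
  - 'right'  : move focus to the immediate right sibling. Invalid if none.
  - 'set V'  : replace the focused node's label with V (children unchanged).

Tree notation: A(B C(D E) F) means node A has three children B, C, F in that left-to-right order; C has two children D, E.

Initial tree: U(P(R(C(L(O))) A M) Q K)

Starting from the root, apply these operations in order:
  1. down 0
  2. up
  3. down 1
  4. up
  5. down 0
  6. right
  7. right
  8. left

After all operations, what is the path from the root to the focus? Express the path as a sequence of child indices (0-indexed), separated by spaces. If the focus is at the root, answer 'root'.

Step 1 (down 0): focus=P path=0 depth=1 children=['R', 'A', 'M'] left=[] right=['Q', 'K'] parent=U
Step 2 (up): focus=U path=root depth=0 children=['P', 'Q', 'K'] (at root)
Step 3 (down 1): focus=Q path=1 depth=1 children=[] left=['P'] right=['K'] parent=U
Step 4 (up): focus=U path=root depth=0 children=['P', 'Q', 'K'] (at root)
Step 5 (down 0): focus=P path=0 depth=1 children=['R', 'A', 'M'] left=[] right=['Q', 'K'] parent=U
Step 6 (right): focus=Q path=1 depth=1 children=[] left=['P'] right=['K'] parent=U
Step 7 (right): focus=K path=2 depth=1 children=[] left=['P', 'Q'] right=[] parent=U
Step 8 (left): focus=Q path=1 depth=1 children=[] left=['P'] right=['K'] parent=U

Answer: 1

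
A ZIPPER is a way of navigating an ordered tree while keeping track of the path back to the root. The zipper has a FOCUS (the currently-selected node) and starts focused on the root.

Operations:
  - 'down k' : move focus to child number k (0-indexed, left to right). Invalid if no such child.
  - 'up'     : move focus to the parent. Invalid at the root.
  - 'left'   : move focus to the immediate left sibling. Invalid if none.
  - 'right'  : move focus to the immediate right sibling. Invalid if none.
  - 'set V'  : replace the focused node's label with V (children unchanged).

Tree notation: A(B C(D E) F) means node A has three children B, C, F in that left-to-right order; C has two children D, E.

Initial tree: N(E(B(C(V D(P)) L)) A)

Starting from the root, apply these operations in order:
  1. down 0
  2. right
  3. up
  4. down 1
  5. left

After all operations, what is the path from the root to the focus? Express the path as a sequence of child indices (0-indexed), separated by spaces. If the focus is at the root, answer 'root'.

Answer: 0

Derivation:
Step 1 (down 0): focus=E path=0 depth=1 children=['B'] left=[] right=['A'] parent=N
Step 2 (right): focus=A path=1 depth=1 children=[] left=['E'] right=[] parent=N
Step 3 (up): focus=N path=root depth=0 children=['E', 'A'] (at root)
Step 4 (down 1): focus=A path=1 depth=1 children=[] left=['E'] right=[] parent=N
Step 5 (left): focus=E path=0 depth=1 children=['B'] left=[] right=['A'] parent=N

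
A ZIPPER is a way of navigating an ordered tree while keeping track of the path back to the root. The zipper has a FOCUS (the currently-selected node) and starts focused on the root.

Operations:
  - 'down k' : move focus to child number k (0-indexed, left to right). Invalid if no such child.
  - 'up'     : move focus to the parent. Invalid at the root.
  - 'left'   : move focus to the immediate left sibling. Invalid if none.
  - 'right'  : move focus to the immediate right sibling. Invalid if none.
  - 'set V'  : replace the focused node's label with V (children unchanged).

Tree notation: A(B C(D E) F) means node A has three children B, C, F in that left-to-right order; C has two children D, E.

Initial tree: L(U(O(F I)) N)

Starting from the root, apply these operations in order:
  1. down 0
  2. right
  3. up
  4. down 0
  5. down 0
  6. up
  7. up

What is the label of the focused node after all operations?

Step 1 (down 0): focus=U path=0 depth=1 children=['O'] left=[] right=['N'] parent=L
Step 2 (right): focus=N path=1 depth=1 children=[] left=['U'] right=[] parent=L
Step 3 (up): focus=L path=root depth=0 children=['U', 'N'] (at root)
Step 4 (down 0): focus=U path=0 depth=1 children=['O'] left=[] right=['N'] parent=L
Step 5 (down 0): focus=O path=0/0 depth=2 children=['F', 'I'] left=[] right=[] parent=U
Step 6 (up): focus=U path=0 depth=1 children=['O'] left=[] right=['N'] parent=L
Step 7 (up): focus=L path=root depth=0 children=['U', 'N'] (at root)

Answer: L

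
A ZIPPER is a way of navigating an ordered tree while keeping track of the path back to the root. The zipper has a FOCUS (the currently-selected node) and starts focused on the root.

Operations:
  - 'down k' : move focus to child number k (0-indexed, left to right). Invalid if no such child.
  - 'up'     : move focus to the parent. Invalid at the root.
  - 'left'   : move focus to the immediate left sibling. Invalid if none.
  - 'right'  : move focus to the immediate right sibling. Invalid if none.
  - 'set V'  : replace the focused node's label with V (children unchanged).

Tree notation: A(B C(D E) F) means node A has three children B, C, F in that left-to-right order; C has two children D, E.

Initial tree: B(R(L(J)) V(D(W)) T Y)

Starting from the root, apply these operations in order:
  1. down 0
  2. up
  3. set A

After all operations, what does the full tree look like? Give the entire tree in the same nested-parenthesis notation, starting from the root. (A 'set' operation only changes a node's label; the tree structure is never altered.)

Answer: A(R(L(J)) V(D(W)) T Y)

Derivation:
Step 1 (down 0): focus=R path=0 depth=1 children=['L'] left=[] right=['V', 'T', 'Y'] parent=B
Step 2 (up): focus=B path=root depth=0 children=['R', 'V', 'T', 'Y'] (at root)
Step 3 (set A): focus=A path=root depth=0 children=['R', 'V', 'T', 'Y'] (at root)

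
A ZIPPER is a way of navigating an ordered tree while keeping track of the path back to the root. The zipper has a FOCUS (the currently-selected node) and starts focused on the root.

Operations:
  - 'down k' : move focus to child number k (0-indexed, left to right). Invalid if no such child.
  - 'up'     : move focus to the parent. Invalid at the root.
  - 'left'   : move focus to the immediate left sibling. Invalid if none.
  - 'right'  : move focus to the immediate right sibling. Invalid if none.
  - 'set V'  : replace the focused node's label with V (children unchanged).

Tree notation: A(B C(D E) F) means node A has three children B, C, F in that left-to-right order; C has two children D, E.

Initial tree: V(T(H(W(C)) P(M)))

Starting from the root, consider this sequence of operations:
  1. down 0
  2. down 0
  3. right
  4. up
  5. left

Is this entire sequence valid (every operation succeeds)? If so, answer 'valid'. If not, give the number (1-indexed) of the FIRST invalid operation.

Step 1 (down 0): focus=T path=0 depth=1 children=['H', 'P'] left=[] right=[] parent=V
Step 2 (down 0): focus=H path=0/0 depth=2 children=['W'] left=[] right=['P'] parent=T
Step 3 (right): focus=P path=0/1 depth=2 children=['M'] left=['H'] right=[] parent=T
Step 4 (up): focus=T path=0 depth=1 children=['H', 'P'] left=[] right=[] parent=V
Step 5 (left): INVALID

Answer: 5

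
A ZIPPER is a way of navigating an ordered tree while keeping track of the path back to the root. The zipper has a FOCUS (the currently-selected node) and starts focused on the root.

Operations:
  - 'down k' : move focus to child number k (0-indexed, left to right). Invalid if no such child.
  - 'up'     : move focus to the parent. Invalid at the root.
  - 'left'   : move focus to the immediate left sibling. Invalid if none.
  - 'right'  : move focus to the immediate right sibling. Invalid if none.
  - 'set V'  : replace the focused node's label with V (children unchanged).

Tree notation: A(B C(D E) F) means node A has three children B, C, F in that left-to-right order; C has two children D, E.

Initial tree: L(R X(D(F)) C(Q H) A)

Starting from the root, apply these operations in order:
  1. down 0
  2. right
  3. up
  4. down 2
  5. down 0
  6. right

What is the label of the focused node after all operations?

Step 1 (down 0): focus=R path=0 depth=1 children=[] left=[] right=['X', 'C', 'A'] parent=L
Step 2 (right): focus=X path=1 depth=1 children=['D'] left=['R'] right=['C', 'A'] parent=L
Step 3 (up): focus=L path=root depth=0 children=['R', 'X', 'C', 'A'] (at root)
Step 4 (down 2): focus=C path=2 depth=1 children=['Q', 'H'] left=['R', 'X'] right=['A'] parent=L
Step 5 (down 0): focus=Q path=2/0 depth=2 children=[] left=[] right=['H'] parent=C
Step 6 (right): focus=H path=2/1 depth=2 children=[] left=['Q'] right=[] parent=C

Answer: H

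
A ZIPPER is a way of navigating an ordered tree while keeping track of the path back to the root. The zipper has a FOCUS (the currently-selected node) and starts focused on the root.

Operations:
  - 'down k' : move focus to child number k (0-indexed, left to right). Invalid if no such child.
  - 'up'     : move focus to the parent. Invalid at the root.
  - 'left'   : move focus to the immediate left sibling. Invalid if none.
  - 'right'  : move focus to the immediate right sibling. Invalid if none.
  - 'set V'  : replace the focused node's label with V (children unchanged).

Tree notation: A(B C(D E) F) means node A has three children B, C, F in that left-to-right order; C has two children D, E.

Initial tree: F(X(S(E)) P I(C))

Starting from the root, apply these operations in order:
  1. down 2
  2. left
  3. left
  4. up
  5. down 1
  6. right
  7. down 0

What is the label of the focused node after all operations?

Step 1 (down 2): focus=I path=2 depth=1 children=['C'] left=['X', 'P'] right=[] parent=F
Step 2 (left): focus=P path=1 depth=1 children=[] left=['X'] right=['I'] parent=F
Step 3 (left): focus=X path=0 depth=1 children=['S'] left=[] right=['P', 'I'] parent=F
Step 4 (up): focus=F path=root depth=0 children=['X', 'P', 'I'] (at root)
Step 5 (down 1): focus=P path=1 depth=1 children=[] left=['X'] right=['I'] parent=F
Step 6 (right): focus=I path=2 depth=1 children=['C'] left=['X', 'P'] right=[] parent=F
Step 7 (down 0): focus=C path=2/0 depth=2 children=[] left=[] right=[] parent=I

Answer: C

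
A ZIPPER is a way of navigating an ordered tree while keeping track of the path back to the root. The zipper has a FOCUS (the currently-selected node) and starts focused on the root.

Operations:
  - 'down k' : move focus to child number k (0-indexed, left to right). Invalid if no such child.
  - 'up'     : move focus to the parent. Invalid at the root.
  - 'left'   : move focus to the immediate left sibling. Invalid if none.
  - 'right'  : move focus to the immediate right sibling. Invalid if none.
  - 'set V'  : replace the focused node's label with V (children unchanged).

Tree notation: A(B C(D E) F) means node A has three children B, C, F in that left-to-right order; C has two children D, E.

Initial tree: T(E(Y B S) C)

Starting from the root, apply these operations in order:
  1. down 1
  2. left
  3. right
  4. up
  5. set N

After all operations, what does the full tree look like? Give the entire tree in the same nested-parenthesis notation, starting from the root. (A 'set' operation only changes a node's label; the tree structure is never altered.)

Answer: N(E(Y B S) C)

Derivation:
Step 1 (down 1): focus=C path=1 depth=1 children=[] left=['E'] right=[] parent=T
Step 2 (left): focus=E path=0 depth=1 children=['Y', 'B', 'S'] left=[] right=['C'] parent=T
Step 3 (right): focus=C path=1 depth=1 children=[] left=['E'] right=[] parent=T
Step 4 (up): focus=T path=root depth=0 children=['E', 'C'] (at root)
Step 5 (set N): focus=N path=root depth=0 children=['E', 'C'] (at root)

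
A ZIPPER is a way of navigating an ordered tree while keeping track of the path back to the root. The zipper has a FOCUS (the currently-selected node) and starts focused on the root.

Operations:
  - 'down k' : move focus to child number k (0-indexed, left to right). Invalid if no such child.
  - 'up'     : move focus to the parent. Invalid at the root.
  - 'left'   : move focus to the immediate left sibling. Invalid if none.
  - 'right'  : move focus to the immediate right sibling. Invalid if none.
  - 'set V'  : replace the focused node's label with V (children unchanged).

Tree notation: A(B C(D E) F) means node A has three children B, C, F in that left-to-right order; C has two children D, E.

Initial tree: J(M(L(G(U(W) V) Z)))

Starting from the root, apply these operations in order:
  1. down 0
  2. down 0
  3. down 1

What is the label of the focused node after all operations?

Step 1 (down 0): focus=M path=0 depth=1 children=['L'] left=[] right=[] parent=J
Step 2 (down 0): focus=L path=0/0 depth=2 children=['G', 'Z'] left=[] right=[] parent=M
Step 3 (down 1): focus=Z path=0/0/1 depth=3 children=[] left=['G'] right=[] parent=L

Answer: Z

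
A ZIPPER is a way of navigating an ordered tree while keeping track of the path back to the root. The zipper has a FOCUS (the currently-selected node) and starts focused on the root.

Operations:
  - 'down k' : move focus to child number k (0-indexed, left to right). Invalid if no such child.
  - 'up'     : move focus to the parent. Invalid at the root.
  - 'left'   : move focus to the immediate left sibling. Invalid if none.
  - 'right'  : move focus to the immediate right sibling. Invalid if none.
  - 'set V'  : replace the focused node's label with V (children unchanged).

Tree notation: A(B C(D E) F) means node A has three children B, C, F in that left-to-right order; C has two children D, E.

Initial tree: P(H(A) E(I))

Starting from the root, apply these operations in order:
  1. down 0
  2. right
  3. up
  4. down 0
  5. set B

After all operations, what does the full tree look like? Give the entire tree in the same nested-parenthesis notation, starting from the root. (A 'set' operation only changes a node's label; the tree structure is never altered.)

Step 1 (down 0): focus=H path=0 depth=1 children=['A'] left=[] right=['E'] parent=P
Step 2 (right): focus=E path=1 depth=1 children=['I'] left=['H'] right=[] parent=P
Step 3 (up): focus=P path=root depth=0 children=['H', 'E'] (at root)
Step 4 (down 0): focus=H path=0 depth=1 children=['A'] left=[] right=['E'] parent=P
Step 5 (set B): focus=B path=0 depth=1 children=['A'] left=[] right=['E'] parent=P

Answer: P(B(A) E(I))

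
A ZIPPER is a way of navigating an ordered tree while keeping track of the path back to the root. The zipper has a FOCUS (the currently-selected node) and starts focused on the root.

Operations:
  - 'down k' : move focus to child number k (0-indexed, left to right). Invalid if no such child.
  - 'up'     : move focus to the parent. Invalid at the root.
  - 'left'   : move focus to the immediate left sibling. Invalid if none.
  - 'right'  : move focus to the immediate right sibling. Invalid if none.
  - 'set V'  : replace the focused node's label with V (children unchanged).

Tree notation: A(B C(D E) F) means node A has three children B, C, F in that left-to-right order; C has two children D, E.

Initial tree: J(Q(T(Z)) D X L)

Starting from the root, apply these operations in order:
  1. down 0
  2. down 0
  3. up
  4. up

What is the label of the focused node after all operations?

Answer: J

Derivation:
Step 1 (down 0): focus=Q path=0 depth=1 children=['T'] left=[] right=['D', 'X', 'L'] parent=J
Step 2 (down 0): focus=T path=0/0 depth=2 children=['Z'] left=[] right=[] parent=Q
Step 3 (up): focus=Q path=0 depth=1 children=['T'] left=[] right=['D', 'X', 'L'] parent=J
Step 4 (up): focus=J path=root depth=0 children=['Q', 'D', 'X', 'L'] (at root)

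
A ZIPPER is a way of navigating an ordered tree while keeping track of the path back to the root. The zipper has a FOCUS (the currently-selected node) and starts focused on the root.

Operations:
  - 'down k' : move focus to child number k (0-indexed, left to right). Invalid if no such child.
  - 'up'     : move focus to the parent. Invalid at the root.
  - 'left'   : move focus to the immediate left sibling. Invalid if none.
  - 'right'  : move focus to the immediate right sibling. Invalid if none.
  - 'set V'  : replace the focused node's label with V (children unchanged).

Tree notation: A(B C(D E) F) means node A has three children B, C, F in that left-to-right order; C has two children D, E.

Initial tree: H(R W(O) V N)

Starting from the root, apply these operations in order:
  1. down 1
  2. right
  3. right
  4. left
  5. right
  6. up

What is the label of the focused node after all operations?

Step 1 (down 1): focus=W path=1 depth=1 children=['O'] left=['R'] right=['V', 'N'] parent=H
Step 2 (right): focus=V path=2 depth=1 children=[] left=['R', 'W'] right=['N'] parent=H
Step 3 (right): focus=N path=3 depth=1 children=[] left=['R', 'W', 'V'] right=[] parent=H
Step 4 (left): focus=V path=2 depth=1 children=[] left=['R', 'W'] right=['N'] parent=H
Step 5 (right): focus=N path=3 depth=1 children=[] left=['R', 'W', 'V'] right=[] parent=H
Step 6 (up): focus=H path=root depth=0 children=['R', 'W', 'V', 'N'] (at root)

Answer: H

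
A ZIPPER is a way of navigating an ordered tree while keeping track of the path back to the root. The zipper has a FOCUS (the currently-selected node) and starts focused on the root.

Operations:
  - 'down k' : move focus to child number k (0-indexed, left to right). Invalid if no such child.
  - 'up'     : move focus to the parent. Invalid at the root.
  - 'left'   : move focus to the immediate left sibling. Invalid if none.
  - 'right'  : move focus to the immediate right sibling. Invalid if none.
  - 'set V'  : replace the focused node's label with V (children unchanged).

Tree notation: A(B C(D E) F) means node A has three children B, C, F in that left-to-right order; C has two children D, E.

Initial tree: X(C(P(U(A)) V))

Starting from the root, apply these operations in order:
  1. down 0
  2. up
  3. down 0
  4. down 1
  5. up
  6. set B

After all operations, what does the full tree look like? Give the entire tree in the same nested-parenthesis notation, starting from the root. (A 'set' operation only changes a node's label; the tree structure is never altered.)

Step 1 (down 0): focus=C path=0 depth=1 children=['P', 'V'] left=[] right=[] parent=X
Step 2 (up): focus=X path=root depth=0 children=['C'] (at root)
Step 3 (down 0): focus=C path=0 depth=1 children=['P', 'V'] left=[] right=[] parent=X
Step 4 (down 1): focus=V path=0/1 depth=2 children=[] left=['P'] right=[] parent=C
Step 5 (up): focus=C path=0 depth=1 children=['P', 'V'] left=[] right=[] parent=X
Step 6 (set B): focus=B path=0 depth=1 children=['P', 'V'] left=[] right=[] parent=X

Answer: X(B(P(U(A)) V))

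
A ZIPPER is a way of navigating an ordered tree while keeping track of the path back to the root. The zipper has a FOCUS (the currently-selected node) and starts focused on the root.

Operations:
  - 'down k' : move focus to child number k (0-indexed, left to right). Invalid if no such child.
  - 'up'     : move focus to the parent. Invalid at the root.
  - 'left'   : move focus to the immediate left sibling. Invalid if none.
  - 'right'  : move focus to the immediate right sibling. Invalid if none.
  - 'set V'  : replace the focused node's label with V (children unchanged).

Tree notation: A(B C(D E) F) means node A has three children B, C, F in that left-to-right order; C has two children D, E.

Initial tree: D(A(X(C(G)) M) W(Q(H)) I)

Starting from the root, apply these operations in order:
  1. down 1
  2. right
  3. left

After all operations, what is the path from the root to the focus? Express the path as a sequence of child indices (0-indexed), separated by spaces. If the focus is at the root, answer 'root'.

Answer: 1

Derivation:
Step 1 (down 1): focus=W path=1 depth=1 children=['Q'] left=['A'] right=['I'] parent=D
Step 2 (right): focus=I path=2 depth=1 children=[] left=['A', 'W'] right=[] parent=D
Step 3 (left): focus=W path=1 depth=1 children=['Q'] left=['A'] right=['I'] parent=D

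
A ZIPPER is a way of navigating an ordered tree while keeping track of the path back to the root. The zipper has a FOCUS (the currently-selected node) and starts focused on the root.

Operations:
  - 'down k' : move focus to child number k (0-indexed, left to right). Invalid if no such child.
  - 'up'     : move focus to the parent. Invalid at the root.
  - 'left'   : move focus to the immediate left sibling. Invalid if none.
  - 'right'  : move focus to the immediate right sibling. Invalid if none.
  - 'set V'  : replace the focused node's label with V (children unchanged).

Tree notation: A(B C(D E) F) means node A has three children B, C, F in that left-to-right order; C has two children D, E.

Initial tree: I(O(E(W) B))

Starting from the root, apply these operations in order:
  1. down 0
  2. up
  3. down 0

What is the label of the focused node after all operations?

Step 1 (down 0): focus=O path=0 depth=1 children=['E', 'B'] left=[] right=[] parent=I
Step 2 (up): focus=I path=root depth=0 children=['O'] (at root)
Step 3 (down 0): focus=O path=0 depth=1 children=['E', 'B'] left=[] right=[] parent=I

Answer: O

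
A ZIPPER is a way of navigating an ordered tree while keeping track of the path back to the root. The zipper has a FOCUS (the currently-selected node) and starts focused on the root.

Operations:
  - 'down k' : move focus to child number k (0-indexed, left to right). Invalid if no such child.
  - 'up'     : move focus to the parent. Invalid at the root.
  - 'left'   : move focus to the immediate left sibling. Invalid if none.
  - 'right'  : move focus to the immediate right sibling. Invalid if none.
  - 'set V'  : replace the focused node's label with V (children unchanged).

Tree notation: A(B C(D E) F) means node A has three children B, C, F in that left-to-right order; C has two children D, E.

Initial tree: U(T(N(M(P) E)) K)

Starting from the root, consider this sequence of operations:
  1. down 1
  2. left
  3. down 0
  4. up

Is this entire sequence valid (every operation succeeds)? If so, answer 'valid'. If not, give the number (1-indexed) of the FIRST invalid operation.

Answer: valid

Derivation:
Step 1 (down 1): focus=K path=1 depth=1 children=[] left=['T'] right=[] parent=U
Step 2 (left): focus=T path=0 depth=1 children=['N'] left=[] right=['K'] parent=U
Step 3 (down 0): focus=N path=0/0 depth=2 children=['M', 'E'] left=[] right=[] parent=T
Step 4 (up): focus=T path=0 depth=1 children=['N'] left=[] right=['K'] parent=U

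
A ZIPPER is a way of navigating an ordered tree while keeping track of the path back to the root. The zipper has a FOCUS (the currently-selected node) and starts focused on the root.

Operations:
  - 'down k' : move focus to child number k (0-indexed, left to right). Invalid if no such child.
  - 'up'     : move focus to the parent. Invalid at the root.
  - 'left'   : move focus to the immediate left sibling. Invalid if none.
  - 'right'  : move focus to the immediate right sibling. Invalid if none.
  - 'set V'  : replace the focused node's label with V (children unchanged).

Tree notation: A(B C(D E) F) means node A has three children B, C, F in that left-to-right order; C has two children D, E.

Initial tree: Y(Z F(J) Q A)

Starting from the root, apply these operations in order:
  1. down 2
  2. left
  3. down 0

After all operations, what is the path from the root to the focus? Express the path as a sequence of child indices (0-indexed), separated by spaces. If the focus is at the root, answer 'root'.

Answer: 1 0

Derivation:
Step 1 (down 2): focus=Q path=2 depth=1 children=[] left=['Z', 'F'] right=['A'] parent=Y
Step 2 (left): focus=F path=1 depth=1 children=['J'] left=['Z'] right=['Q', 'A'] parent=Y
Step 3 (down 0): focus=J path=1/0 depth=2 children=[] left=[] right=[] parent=F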